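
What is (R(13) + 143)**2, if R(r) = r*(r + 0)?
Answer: 97344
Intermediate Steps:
R(r) = r**2 (R(r) = r*r = r**2)
(R(13) + 143)**2 = (13**2 + 143)**2 = (169 + 143)**2 = 312**2 = 97344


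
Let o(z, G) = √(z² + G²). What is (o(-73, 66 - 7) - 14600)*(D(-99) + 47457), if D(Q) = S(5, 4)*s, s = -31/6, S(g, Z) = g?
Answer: -2077485100/3 + 284587*√8810/6 ≈ -6.8804e+8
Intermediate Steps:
s = -31/6 (s = -31*⅙ = -31/6 ≈ -5.1667)
o(z, G) = √(G² + z²)
D(Q) = -155/6 (D(Q) = 5*(-31/6) = -155/6)
(o(-73, 66 - 7) - 14600)*(D(-99) + 47457) = (√((66 - 7)² + (-73)²) - 14600)*(-155/6 + 47457) = (√(59² + 5329) - 14600)*(284587/6) = (√(3481 + 5329) - 14600)*(284587/6) = (√8810 - 14600)*(284587/6) = (-14600 + √8810)*(284587/6) = -2077485100/3 + 284587*√8810/6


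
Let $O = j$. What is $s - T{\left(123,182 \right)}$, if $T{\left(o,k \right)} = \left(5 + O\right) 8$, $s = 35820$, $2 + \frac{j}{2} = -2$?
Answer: $35844$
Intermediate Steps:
$j = -8$ ($j = -4 + 2 \left(-2\right) = -4 - 4 = -8$)
$O = -8$
$T{\left(o,k \right)} = -24$ ($T{\left(o,k \right)} = \left(5 - 8\right) 8 = \left(-3\right) 8 = -24$)
$s - T{\left(123,182 \right)} = 35820 - -24 = 35820 + 24 = 35844$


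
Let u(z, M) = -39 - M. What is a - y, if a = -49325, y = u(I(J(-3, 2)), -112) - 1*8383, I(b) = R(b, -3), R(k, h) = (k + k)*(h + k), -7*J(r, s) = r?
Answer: -41015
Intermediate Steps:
J(r, s) = -r/7
R(k, h) = 2*k*(h + k) (R(k, h) = (2*k)*(h + k) = 2*k*(h + k))
I(b) = 2*b*(-3 + b)
y = -8310 (y = (-39 - 1*(-112)) - 1*8383 = (-39 + 112) - 8383 = 73 - 8383 = -8310)
a - y = -49325 - 1*(-8310) = -49325 + 8310 = -41015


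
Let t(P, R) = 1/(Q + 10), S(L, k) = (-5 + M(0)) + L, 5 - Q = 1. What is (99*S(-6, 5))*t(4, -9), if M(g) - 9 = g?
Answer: -99/7 ≈ -14.143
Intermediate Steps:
Q = 4 (Q = 5 - 1*1 = 5 - 1 = 4)
M(g) = 9 + g
S(L, k) = 4 + L (S(L, k) = (-5 + (9 + 0)) + L = (-5 + 9) + L = 4 + L)
t(P, R) = 1/14 (t(P, R) = 1/(4 + 10) = 1/14)
(99*S(-6, 5))*t(4, -9) = (99*(4 - 6))*(1/14) = (99*(-2))*(1/14) = -198*1/14 = -99/7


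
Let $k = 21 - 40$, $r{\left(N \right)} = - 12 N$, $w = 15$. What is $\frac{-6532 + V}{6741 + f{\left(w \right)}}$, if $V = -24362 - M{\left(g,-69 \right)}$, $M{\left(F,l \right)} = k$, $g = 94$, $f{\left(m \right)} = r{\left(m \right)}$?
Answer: $- \frac{30875}{6561} \approx -4.7058$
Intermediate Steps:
$f{\left(m \right)} = - 12 m$
$k = -19$ ($k = 21 - 40 = -19$)
$M{\left(F,l \right)} = -19$
$V = -24343$ ($V = -24362 - -19 = -24362 + 19 = -24343$)
$\frac{-6532 + V}{6741 + f{\left(w \right)}} = \frac{-6532 - 24343}{6741 - 180} = - \frac{30875}{6741 - 180} = - \frac{30875}{6561}$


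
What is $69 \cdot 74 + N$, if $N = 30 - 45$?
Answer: $5091$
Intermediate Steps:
$N = -15$ ($N = 30 - 45 = -15$)
$69 \cdot 74 + N = 69 \cdot 74 - 15 = 5106 - 15 = 5091$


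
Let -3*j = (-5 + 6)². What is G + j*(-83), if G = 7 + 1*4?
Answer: 116/3 ≈ 38.667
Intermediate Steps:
G = 11 (G = 7 + 4 = 11)
j = -⅓ (j = -(-5 + 6)²/3 = -⅓*1² = -⅓*1 = -⅓ ≈ -0.33333)
G + j*(-83) = 11 - ⅓*(-83) = 11 + 83/3 = 116/3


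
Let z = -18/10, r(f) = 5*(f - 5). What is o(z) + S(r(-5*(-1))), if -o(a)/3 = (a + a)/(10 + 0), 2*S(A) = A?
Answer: 27/25 ≈ 1.0800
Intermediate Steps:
r(f) = -25 + 5*f (r(f) = 5*(-5 + f) = -25 + 5*f)
S(A) = A/2
z = -9/5 (z = -18*1/10 = -9/5 ≈ -1.8000)
o(a) = -3*a/5 (o(a) = -3*(a + a)/(10 + 0) = -3*2*a/10 = -3*a/5)
o(z) + S(r(-5*(-1))) = -3/5*(-9/5) + (-25 + 5*(-5*(-1)))/2 = 27/25 + (-25 + 5*5)/2 = 27/25 + (-25 + 25)/2 = 27/25 + (1/2)*0 = 27/25 + 0 = 27/25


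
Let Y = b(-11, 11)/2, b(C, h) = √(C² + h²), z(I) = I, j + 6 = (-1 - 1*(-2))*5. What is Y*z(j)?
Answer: -11*√2/2 ≈ -7.7782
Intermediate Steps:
j = -1 (j = -6 + (-1 - 1*(-2))*5 = -6 + (-1 + 2)*5 = -6 + 1*5 = -6 + 5 = -1)
Y = 11*√2/2 (Y = √((-11)² + 11²)/2 = √(121 + 121)*(½) = √242*(½) = (11*√2)*(½) = 11*√2/2 ≈ 7.7782)
Y*z(j) = (11*√2/2)*(-1) = -11*√2/2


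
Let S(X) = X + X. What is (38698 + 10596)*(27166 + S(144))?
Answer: 1353317476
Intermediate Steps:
S(X) = 2*X
(38698 + 10596)*(27166 + S(144)) = (38698 + 10596)*(27166 + 2*144) = 49294*(27166 + 288) = 49294*27454 = 1353317476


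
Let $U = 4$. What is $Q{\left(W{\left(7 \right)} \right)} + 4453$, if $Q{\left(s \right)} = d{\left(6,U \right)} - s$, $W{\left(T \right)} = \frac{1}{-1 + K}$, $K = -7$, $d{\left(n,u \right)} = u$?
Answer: $\frac{35657}{8} \approx 4457.1$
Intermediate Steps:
$W{\left(T \right)} = - \frac{1}{8}$ ($W{\left(T \right)} = \frac{1}{-1 - 7} = \frac{1}{-8} = - \frac{1}{8}$)
$Q{\left(s \right)} = 4 - s$
$Q{\left(W{\left(7 \right)} \right)} + 4453 = \left(4 - - \frac{1}{8}\right) + 4453 = \left(4 + \frac{1}{8}\right) + 4453 = \frac{33}{8} + 4453 = \frac{35657}{8}$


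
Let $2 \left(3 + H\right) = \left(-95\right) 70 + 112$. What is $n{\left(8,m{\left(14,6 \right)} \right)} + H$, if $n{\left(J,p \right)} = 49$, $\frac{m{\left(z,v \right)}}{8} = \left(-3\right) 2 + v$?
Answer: $-3223$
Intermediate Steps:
$m{\left(z,v \right)} = -48 + 8 v$ ($m{\left(z,v \right)} = 8 \left(\left(-3\right) 2 + v\right) = 8 \left(-6 + v\right) = -48 + 8 v$)
$H = -3272$ ($H = -3 + \frac{\left(-95\right) 70 + 112}{2} = -3 + \frac{-6650 + 112}{2} = -3 + \frac{1}{2} \left(-6538\right) = -3 - 3269 = -3272$)
$n{\left(8,m{\left(14,6 \right)} \right)} + H = 49 - 3272 = -3223$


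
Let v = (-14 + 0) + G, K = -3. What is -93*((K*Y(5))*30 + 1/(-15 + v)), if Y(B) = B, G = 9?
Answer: 837093/20 ≈ 41855.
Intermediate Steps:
v = -5 (v = (-14 + 0) + 9 = -14 + 9 = -5)
-93*((K*Y(5))*30 + 1/(-15 + v)) = -93*(-3*5*30 + 1/(-15 - 5)) = -93*(-15*30 + 1/(-20)) = -93*(-450 - 1/20) = -93*(-9001/20) = 837093/20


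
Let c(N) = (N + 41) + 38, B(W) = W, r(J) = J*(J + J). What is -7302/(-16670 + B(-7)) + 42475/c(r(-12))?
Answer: 237011803/2040153 ≈ 116.17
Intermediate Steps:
r(J) = 2*J² (r(J) = J*(2*J) = 2*J²)
c(N) = 79 + N (c(N) = (41 + N) + 38 = 79 + N)
-7302/(-16670 + B(-7)) + 42475/c(r(-12)) = -7302/(-16670 - 7) + 42475/(79 + 2*(-12)²) = -7302/(-16677) + 42475/(79 + 2*144) = -7302*(-1/16677) + 42475/(79 + 288) = 2434/5559 + 42475/367 = 237011803/2040153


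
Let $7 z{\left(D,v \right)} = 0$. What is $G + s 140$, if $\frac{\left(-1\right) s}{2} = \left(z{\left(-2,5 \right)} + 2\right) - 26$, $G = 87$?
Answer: $6807$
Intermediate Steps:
$z{\left(D,v \right)} = 0$ ($z{\left(D,v \right)} = \frac{1}{7} \cdot 0 = 0$)
$s = 48$ ($s = - 2 \left(\left(0 + 2\right) - 26\right) = - 2 \left(2 - 26\right) = \left(-2\right) \left(-24\right) = 48$)
$G + s 140 = 87 + 48 \cdot 140 = 87 + 6720 = 6807$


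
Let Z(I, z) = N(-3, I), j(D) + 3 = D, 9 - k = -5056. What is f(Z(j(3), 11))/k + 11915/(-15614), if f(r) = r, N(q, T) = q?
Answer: -60396317/79084910 ≈ -0.76369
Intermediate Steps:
k = 5065 (k = 9 - 1*(-5056) = 9 + 5056 = 5065)
j(D) = -3 + D
Z(I, z) = -3
f(Z(j(3), 11))/k + 11915/(-15614) = -3/5065 + 11915/(-15614) = -3*1/5065 + 11915*(-1/15614) = -3/5065 - 11915/15614 = -60396317/79084910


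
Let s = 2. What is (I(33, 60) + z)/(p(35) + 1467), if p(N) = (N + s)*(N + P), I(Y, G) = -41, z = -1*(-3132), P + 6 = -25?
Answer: 3091/1615 ≈ 1.9139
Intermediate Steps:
P = -31 (P = -6 - 25 = -31)
z = 3132
p(N) = (-31 + N)*(2 + N) (p(N) = (N + 2)*(N - 31) = (2 + N)*(-31 + N) = (-31 + N)*(2 + N))
(I(33, 60) + z)/(p(35) + 1467) = (-41 + 3132)/((-62 + 35**2 - 29*35) + 1467) = 3091/((-62 + 1225 - 1015) + 1467) = 3091/(148 + 1467) = 3091/1615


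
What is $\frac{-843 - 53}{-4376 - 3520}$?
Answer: $\frac{16}{141} \approx 0.11348$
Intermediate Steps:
$\frac{-843 - 53}{-4376 - 3520} = - \frac{896}{-7896} = \left(-896\right) \left(- \frac{1}{7896}\right) = \frac{16}{141}$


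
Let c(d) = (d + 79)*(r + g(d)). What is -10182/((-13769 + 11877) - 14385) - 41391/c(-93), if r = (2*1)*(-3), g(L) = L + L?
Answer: -30778671/2083456 ≈ -14.773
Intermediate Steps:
g(L) = 2*L
r = -6 (r = 2*(-3) = -6)
c(d) = (-6 + 2*d)*(79 + d) (c(d) = (d + 79)*(-6 + 2*d) = (79 + d)*(-6 + 2*d) = (-6 + 2*d)*(79 + d))
-10182/((-13769 + 11877) - 14385) - 41391/c(-93) = -10182/((-13769 + 11877) - 14385) - 41391/(-474 + 2*(-93)² + 152*(-93)) = -10182/(-1892 - 14385) - 41391/(-474 + 2*8649 - 14136) = -10182/(-16277) - 41391/(-474 + 17298 - 14136) = -10182*(-1/16277) - 41391/2688 = 10182/16277 - 41391*1/2688 = 10182/16277 - 1971/128 = -30778671/2083456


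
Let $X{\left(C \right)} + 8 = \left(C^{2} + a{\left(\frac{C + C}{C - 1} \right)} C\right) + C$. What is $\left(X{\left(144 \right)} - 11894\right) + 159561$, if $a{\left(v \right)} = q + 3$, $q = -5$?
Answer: $168251$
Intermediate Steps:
$a{\left(v \right)} = -2$ ($a{\left(v \right)} = -5 + 3 = -2$)
$X{\left(C \right)} = -8 + C^{2} - C$ ($X{\left(C \right)} = -8 + \left(\left(C^{2} - 2 C\right) + C\right) = -8 + \left(C^{2} - C\right) = -8 + C^{2} - C$)
$\left(X{\left(144 \right)} - 11894\right) + 159561 = \left(\left(-8 + 144^{2} - 144\right) - 11894\right) + 159561 = \left(\left(-8 + 20736 - 144\right) - 11894\right) + 159561 = \left(20584 - 11894\right) + 159561 = 8690 + 159561 = 168251$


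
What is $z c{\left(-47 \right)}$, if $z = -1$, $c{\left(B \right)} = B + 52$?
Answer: $-5$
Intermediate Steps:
$c{\left(B \right)} = 52 + B$
$z c{\left(-47 \right)} = - (52 - 47) = \left(-1\right) 5 = -5$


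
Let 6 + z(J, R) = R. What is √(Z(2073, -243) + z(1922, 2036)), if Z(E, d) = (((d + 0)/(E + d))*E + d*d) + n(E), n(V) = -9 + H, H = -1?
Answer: 13*√133854130/610 ≈ 246.56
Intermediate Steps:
z(J, R) = -6 + R
n(V) = -10 (n(V) = -9 - 1 = -10)
Z(E, d) = -10 + d² + E*d/(E + d) (Z(E, d) = (((d + 0)/(E + d))*E + d*d) - 10 = ((d/(E + d))*E + d²) - 10 = (E*d/(E + d) + d²) - 10 = (d² + E*d/(E + d)) - 10 = -10 + d² + E*d/(E + d))
√(Z(2073, -243) + z(1922, 2036)) = √(((-243)³ - 10*2073 - 10*(-243) + 2073*(-243) + 2073*(-243)²)/(2073 - 243) + (-6 + 2036)) = √((-14348907 - 20730 + 2430 - 503739 + 2073*59049)/1830 + 2030) = √((-14348907 - 20730 + 2430 - 503739 + 122408577)/1830 + 2030) = √((1/1830)*107537631 + 2030) = √(35845877/610 + 2030) = √(37084177/610) = 13*√133854130/610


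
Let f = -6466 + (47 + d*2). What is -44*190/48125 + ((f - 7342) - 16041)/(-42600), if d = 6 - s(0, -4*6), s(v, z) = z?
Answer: 130327/248500 ≈ 0.52446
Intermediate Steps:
d = 30 (d = 6 - (-4)*6 = 6 - 1*(-24) = 6 + 24 = 30)
f = -6359 (f = -6466 + (47 + 30*2) = -6466 + (47 + 60) = -6466 + 107 = -6359)
-44*190/48125 + ((f - 7342) - 16041)/(-42600) = -44*190/48125 + ((-6359 - 7342) - 16041)/(-42600) = -8360*1/48125 + (-13701 - 16041)*(-1/42600) = -152/875 - 29742*(-1/42600) = -152/875 + 4957/7100 = 130327/248500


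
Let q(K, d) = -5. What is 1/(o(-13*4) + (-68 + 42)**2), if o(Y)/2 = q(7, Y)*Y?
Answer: 1/1196 ≈ 0.00083612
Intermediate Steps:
o(Y) = -10*Y (o(Y) = 2*(-5*Y) = -10*Y)
1/(o(-13*4) + (-68 + 42)**2) = 1/(-(-130)*4 + (-68 + 42)**2) = 1/(-10*(-52) + (-26)**2) = 1/(520 + 676) = 1/1196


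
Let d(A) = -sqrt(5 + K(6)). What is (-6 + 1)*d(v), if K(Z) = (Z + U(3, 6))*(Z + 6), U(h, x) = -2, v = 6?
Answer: 5*sqrt(53) ≈ 36.401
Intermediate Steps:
K(Z) = (-2 + Z)*(6 + Z) (K(Z) = (Z - 2)*(Z + 6) = (-2 + Z)*(6 + Z))
d(A) = -sqrt(53) (d(A) = -sqrt(5 + (-12 + 6**2 + 4*6)) = -sqrt(5 + (-12 + 36 + 24)) = -sqrt(5 + 48) = -sqrt(53))
(-6 + 1)*d(v) = (-6 + 1)*(-sqrt(53)) = -(-5)*sqrt(53) = 5*sqrt(53)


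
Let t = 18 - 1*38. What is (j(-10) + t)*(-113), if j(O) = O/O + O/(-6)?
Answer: 5876/3 ≈ 1958.7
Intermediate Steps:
t = -20 (t = 18 - 38 = -20)
j(O) = 1 - O/6 (j(O) = 1 + O*(-⅙) = 1 - O/6)
(j(-10) + t)*(-113) = ((1 - ⅙*(-10)) - 20)*(-113) = ((1 + 5/3) - 20)*(-113) = (8/3 - 20)*(-113) = -52/3*(-113) = 5876/3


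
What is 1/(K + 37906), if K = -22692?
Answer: 1/15214 ≈ 6.5729e-5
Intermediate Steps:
1/(K + 37906) = 1/(-22692 + 37906) = 1/15214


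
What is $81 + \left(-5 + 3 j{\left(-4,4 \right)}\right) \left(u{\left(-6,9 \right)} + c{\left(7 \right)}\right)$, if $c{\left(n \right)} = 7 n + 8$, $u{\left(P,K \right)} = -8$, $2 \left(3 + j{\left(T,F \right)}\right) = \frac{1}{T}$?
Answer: $- \frac{4987}{8} \approx -623.38$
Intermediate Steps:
$j{\left(T,F \right)} = -3 + \frac{1}{2 T}$
$c{\left(n \right)} = 8 + 7 n$
$81 + \left(-5 + 3 j{\left(-4,4 \right)}\right) \left(u{\left(-6,9 \right)} + c{\left(7 \right)}\right) = 81 + \left(-5 + 3 \left(-3 + \frac{1}{2 \left(-4\right)}\right)\right) \left(-8 + \left(8 + 7 \cdot 7\right)\right) = 81 + \left(-5 + 3 \left(-3 + \frac{1}{2} \left(- \frac{1}{4}\right)\right)\right) \left(-8 + \left(8 + 49\right)\right) = 81 + \left(-5 + 3 \left(-3 - \frac{1}{8}\right)\right) \left(-8 + 57\right) = 81 + \left(-5 + 3 \left(- \frac{25}{8}\right)\right) 49 = 81 + \left(-5 - \frac{75}{8}\right) 49 = 81 - \frac{5635}{8} = - \frac{4987}{8}$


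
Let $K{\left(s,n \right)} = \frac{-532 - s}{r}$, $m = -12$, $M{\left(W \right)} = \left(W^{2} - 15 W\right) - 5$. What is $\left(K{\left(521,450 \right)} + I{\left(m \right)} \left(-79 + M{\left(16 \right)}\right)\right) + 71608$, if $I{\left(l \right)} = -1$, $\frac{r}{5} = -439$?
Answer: $\frac{157329873}{2195} \approx 71677.0$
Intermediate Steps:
$M{\left(W \right)} = -5 + W^{2} - 15 W$
$r = -2195$ ($r = 5 \left(-439\right) = -2195$)
$K{\left(s,n \right)} = \frac{532}{2195} + \frac{s}{2195}$ ($K{\left(s,n \right)} = \frac{-532 - s}{-2195} = \left(-532 - s\right) \left(- \frac{1}{2195}\right) = \frac{532}{2195} + \frac{s}{2195}$)
$\left(K{\left(521,450 \right)} + I{\left(m \right)} \left(-79 + M{\left(16 \right)}\right)\right) + 71608 = \left(\left(\frac{532}{2195} + \frac{1}{2195} \cdot 521\right) - \left(-79 - \left(245 - 256\right)\right)\right) + 71608 = \left(\left(\frac{532}{2195} + \frac{521}{2195}\right) - \left(-79 - -11\right)\right) + 71608 = \left(\frac{1053}{2195} - \left(-79 + 11\right)\right) + 71608 = \left(\frac{1053}{2195} - -68\right) + 71608 = \left(\frac{1053}{2195} + 68\right) + 71608 = \frac{150313}{2195} + 71608 = \frac{157329873}{2195}$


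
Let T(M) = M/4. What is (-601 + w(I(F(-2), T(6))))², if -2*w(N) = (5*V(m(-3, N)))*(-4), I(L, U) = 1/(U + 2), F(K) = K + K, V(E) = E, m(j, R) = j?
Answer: 398161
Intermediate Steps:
F(K) = 2*K
T(M) = M/4 (T(M) = M*(¼) = M/4)
I(L, U) = 1/(2 + U)
w(N) = -30 (w(N) = -5*(-3)*(-4)/2 = -(-15)*(-4)/2 = -½*60 = -30)
(-601 + w(I(F(-2), T(6))))² = (-601 - 30)² = (-631)² = 398161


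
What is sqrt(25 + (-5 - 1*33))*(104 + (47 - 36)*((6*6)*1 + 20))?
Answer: 720*I*sqrt(13) ≈ 2596.0*I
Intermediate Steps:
sqrt(25 + (-5 - 1*33))*(104 + (47 - 36)*((6*6)*1 + 20)) = sqrt(25 + (-5 - 33))*(104 + 11*(36*1 + 20)) = sqrt(25 - 38)*(104 + 11*(36 + 20)) = sqrt(-13)*(104 + 11*56) = (I*sqrt(13))*(104 + 616) = (I*sqrt(13))*720 = 720*I*sqrt(13)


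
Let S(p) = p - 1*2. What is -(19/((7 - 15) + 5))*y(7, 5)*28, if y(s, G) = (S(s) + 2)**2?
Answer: 26068/3 ≈ 8689.3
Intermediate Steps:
S(p) = -2 + p (S(p) = p - 2 = -2 + p)
y(s, G) = s**2 (y(s, G) = ((-2 + s) + 2)**2 = s**2)
-(19/((7 - 15) + 5))*y(7, 5)*28 = -(19/((7 - 15) + 5))*7**2*28 = -(19/(-8 + 5))*49*28 = -(19/(-3))*49*28 = -(19*(-1/3))*49*28 = -(-19/3*49)*28 = -(-931)*28/3 = -1*(-26068/3) = 26068/3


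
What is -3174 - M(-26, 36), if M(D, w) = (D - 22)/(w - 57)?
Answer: -22234/7 ≈ -3176.3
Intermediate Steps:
M(D, w) = (-22 + D)/(-57 + w)
-3174 - M(-26, 36) = -3174 - (-22 - 26)/(-57 + 36) = -3174 - (-48)/(-21) = -3174 - (-1)*(-48)/21 = -3174 - 1*16/7 = -3174 - 16/7 = -22234/7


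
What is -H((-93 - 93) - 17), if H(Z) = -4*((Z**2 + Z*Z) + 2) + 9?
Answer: 329671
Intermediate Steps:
H(Z) = 1 - 8*Z**2 (H(Z) = -4*((Z**2 + Z**2) + 2) + 9 = -4*(2*Z**2 + 2) + 9 = -4*(2 + 2*Z**2) + 9 = (-8 - 8*Z**2) + 9 = 1 - 8*Z**2)
-H((-93 - 93) - 17) = -(1 - 8*((-93 - 93) - 17)**2) = -(1 - 8*(-186 - 17)**2) = -(1 - 8*(-203)**2) = -(1 - 8*41209) = -(1 - 329672) = -1*(-329671) = 329671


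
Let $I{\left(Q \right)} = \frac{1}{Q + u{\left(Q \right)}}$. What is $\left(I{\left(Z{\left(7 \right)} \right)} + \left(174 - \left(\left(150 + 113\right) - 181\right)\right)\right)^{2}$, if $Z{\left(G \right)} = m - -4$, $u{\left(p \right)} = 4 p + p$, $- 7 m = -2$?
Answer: $\frac{274465489}{32400} \approx 8471.2$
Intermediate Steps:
$m = \frac{2}{7}$ ($m = \left(- \frac{1}{7}\right) \left(-2\right) = \frac{2}{7} \approx 0.28571$)
$u{\left(p \right)} = 5 p$
$Z{\left(G \right)} = \frac{30}{7}$ ($Z{\left(G \right)} = \frac{2}{7} - -4 = \frac{2}{7} + 4 = \frac{30}{7}$)
$I{\left(Q \right)} = \frac{1}{6 Q}$ ($I{\left(Q \right)} = \frac{1}{Q + 5 Q} = \frac{1}{6 Q}$)
$\left(I{\left(Z{\left(7 \right)} \right)} + \left(174 - \left(\left(150 + 113\right) - 181\right)\right)\right)^{2} = \left(\frac{1}{6 \cdot \frac{30}{7}} + \left(174 - \left(\left(150 + 113\right) - 181\right)\right)\right)^{2} = \left(\frac{1}{6} \cdot \frac{7}{30} + \left(174 - \left(263 - 181\right)\right)\right)^{2} = \left(\frac{7}{180} + \left(174 - 82\right)\right)^{2} = \left(\frac{7}{180} + 92\right)^{2} = \left(\frac{16567}{180}\right)^{2} = \frac{274465489}{32400}$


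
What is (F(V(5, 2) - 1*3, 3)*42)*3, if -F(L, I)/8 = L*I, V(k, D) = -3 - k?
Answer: 33264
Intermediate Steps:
F(L, I) = -8*I*L (F(L, I) = -8*L*I = -8*I*L)
(F(V(5, 2) - 1*3, 3)*42)*3 = (-8*3*((-3 - 1*5) - 1*3)*42)*3 = (-8*3*((-3 - 5) - 3)*42)*3 = (-8*3*(-8 - 3)*42)*3 = (-8*3*(-11)*42)*3 = (264*42)*3 = 11088*3 = 33264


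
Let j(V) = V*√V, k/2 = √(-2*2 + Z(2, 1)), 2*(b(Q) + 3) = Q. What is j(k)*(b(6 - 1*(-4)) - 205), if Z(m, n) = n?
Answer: -406*(-3)^(¾)*√2 ≈ 925.48 - 925.48*I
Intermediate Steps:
b(Q) = -3 + Q/2
k = 2*I*√3 (k = 2*√(-2*2 + 1) = 2*√(-4 + 1) = 2*√(-3) = 2*(I*√3) = 2*I*√3 ≈ 3.4641*I)
j(V) = V^(3/2)
j(k)*(b(6 - 1*(-4)) - 205) = (2*I*√3)^(3/2)*((-3 + (6 - 1*(-4))/2) - 205) = (2*√2*3^(¾)*I^(3/2))*((-3 + (6 + 4)/2) - 205) = (2*√2*3^(¾)*I^(3/2))*((-3 + (½)*10) - 205) = (2*√2*3^(¾)*I^(3/2))*((-3 + 5) - 205) = (2*√2*3^(¾)*I^(3/2))*(2 - 205) = (2*√2*3^(¾)*I^(3/2))*(-203) = -406*√2*3^(¾)*I^(3/2)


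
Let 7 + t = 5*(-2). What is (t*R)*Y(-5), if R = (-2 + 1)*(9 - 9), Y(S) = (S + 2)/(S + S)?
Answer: 0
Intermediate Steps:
Y(S) = (2 + S)/(2*S) (Y(S) = (2 + S)/((2*S)) = (2 + S)*(1/(2*S)) = (2 + S)/(2*S))
t = -17 (t = -7 + 5*(-2) = -7 - 10 = -17)
R = 0 (R = -1*0 = 0)
(t*R)*Y(-5) = (-17*0)*((1/2)*(2 - 5)/(-5)) = 0*((1/2)*(-1/5)*(-3)) = 0*(3/10) = 0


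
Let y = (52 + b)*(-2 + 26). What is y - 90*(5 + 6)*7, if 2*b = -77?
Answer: -6606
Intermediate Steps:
b = -77/2 (b = (½)*(-77) = -77/2 ≈ -38.500)
y = 324 (y = (52 - 77/2)*(-2 + 26) = (27/2)*24 = 324)
y - 90*(5 + 6)*7 = 324 - 90*(5 + 6)*7 = 324 - 990*7 = 324 - 90*77 = 324 - 6930 = -6606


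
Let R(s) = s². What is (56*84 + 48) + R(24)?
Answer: 5328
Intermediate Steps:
(56*84 + 48) + R(24) = (56*84 + 48) + 24² = (4704 + 48) + 576 = 4752 + 576 = 5328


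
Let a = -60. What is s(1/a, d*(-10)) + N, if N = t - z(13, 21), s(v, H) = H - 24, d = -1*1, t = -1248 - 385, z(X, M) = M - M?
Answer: -1647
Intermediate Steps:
z(X, M) = 0
t = -1633
d = -1
s(v, H) = -24 + H
N = -1633 (N = -1633 - 1*0 = -1633 + 0 = -1633)
s(1/a, d*(-10)) + N = (-24 - 1*(-10)) - 1633 = (-24 + 10) - 1633 = -14 - 1633 = -1647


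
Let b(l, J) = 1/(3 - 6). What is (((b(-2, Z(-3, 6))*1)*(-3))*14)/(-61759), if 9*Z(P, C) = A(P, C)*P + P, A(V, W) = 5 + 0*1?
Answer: -14/61759 ≈ -0.00022669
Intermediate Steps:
A(V, W) = 5 (A(V, W) = 5 + 0 = 5)
Z(P, C) = 2*P/3 (Z(P, C) = (5*P + P)/9 = (6*P)/9 = 2*P/3)
b(l, J) = -⅓ (b(l, J) = 1/(-3) = -⅓)
(((b(-2, Z(-3, 6))*1)*(-3))*14)/(-61759) = ((-⅓*1*(-3))*14)/(-61759) = (-⅓*(-3)*14)*(-1/61759) = (1*14)*(-1/61759) = 14*(-1/61759) = -14/61759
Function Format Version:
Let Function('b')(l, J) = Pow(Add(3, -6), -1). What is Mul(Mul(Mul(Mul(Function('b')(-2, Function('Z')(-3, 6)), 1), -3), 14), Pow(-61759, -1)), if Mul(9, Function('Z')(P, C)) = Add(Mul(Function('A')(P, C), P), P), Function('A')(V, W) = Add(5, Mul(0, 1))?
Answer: Rational(-14, 61759) ≈ -0.00022669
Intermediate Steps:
Function('A')(V, W) = 5 (Function('A')(V, W) = Add(5, 0) = 5)
Function('Z')(P, C) = Mul(Rational(2, 3), P) (Function('Z')(P, C) = Mul(Rational(1, 9), Add(Mul(5, P), P)) = Mul(Rational(1, 9), Mul(6, P)) = Mul(Rational(2, 3), P))
Function('b')(l, J) = Rational(-1, 3) (Function('b')(l, J) = Pow(-3, -1) = Rational(-1, 3))
Mul(Mul(Mul(Mul(Function('b')(-2, Function('Z')(-3, 6)), 1), -3), 14), Pow(-61759, -1)) = Mul(Mul(Mul(Mul(Rational(-1, 3), 1), -3), 14), Pow(-61759, -1)) = Mul(Mul(Mul(Rational(-1, 3), -3), 14), Rational(-1, 61759)) = Mul(Mul(1, 14), Rational(-1, 61759)) = Mul(14, Rational(-1, 61759)) = Rational(-14, 61759)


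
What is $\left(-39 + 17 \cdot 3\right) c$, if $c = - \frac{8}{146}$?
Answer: $- \frac{48}{73} \approx -0.65753$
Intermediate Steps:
$c = - \frac{4}{73}$ ($c = \left(-8\right) \frac{1}{146} = - \frac{4}{73} \approx -0.054795$)
$\left(-39 + 17 \cdot 3\right) c = \left(-39 + 17 \cdot 3\right) \left(- \frac{4}{73}\right) = \left(-39 + 51\right) \left(- \frac{4}{73}\right) = 12 \left(- \frac{4}{73}\right) = - \frac{48}{73}$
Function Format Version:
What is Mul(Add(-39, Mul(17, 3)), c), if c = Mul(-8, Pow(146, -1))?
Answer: Rational(-48, 73) ≈ -0.65753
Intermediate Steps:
c = Rational(-4, 73) (c = Mul(-8, Rational(1, 146)) = Rational(-4, 73) ≈ -0.054795)
Mul(Add(-39, Mul(17, 3)), c) = Mul(Add(-39, Mul(17, 3)), Rational(-4, 73)) = Mul(Add(-39, 51), Rational(-4, 73)) = Mul(12, Rational(-4, 73)) = Rational(-48, 73)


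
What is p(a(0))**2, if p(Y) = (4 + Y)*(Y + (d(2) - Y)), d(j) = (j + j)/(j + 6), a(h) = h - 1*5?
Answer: 1/4 ≈ 0.25000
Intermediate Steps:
a(h) = -5 + h (a(h) = h - 5 = -5 + h)
d(j) = 2*j/(6 + j) (d(j) = (2*j)/(6 + j) = 2*j/(6 + j))
p(Y) = 2 + Y/2 (p(Y) = (4 + Y)*(Y + (2*2/(6 + 2) - Y)) = (4 + Y)*(Y + (2*2/8 - Y)) = (4 + Y)*(Y + (2*2*(1/8) - Y)) = (4 + Y)*(Y + (1/2 - Y)) = (4 + Y)*(1/2) = 2 + Y/2)
p(a(0))**2 = (2 + (-5 + 0)/2)**2 = (2 + (1/2)*(-5))**2 = (2 - 5/2)**2 = (-1/2)**2 = 1/4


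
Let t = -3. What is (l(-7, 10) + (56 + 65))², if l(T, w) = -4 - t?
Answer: 14400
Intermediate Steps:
l(T, w) = -1 (l(T, w) = -4 - 1*(-3) = -4 + 3 = -1)
(l(-7, 10) + (56 + 65))² = (-1 + (56 + 65))² = (-1 + 121)² = 120² = 14400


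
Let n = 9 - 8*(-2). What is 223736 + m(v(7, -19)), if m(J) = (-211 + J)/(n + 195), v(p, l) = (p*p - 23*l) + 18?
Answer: 49222213/220 ≈ 2.2374e+5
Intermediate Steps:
n = 25 (n = 9 + 16 = 25)
v(p, l) = 18 + p² - 23*l (v(p, l) = (p² - 23*l) + 18 = 18 + p² - 23*l)
m(J) = -211/220 + J/220 (m(J) = (-211 + J)/(25 + 195) = (-211 + J)/220 = (-211 + J)*(1/220) = -211/220 + J/220)
223736 + m(v(7, -19)) = 223736 + (-211/220 + (18 + 7² - 23*(-19))/220) = 223736 + (-211/220 + (18 + 49 + 437)/220) = 223736 + (-211/220 + (1/220)*504) = 223736 + (-211/220 + 126/55) = 223736 + 293/220 = 49222213/220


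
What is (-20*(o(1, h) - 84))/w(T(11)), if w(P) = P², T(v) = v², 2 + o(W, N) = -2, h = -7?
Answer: 160/1331 ≈ 0.12021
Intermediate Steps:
o(W, N) = -4 (o(W, N) = -2 - 2 = -4)
(-20*(o(1, h) - 84))/w(T(11)) = (-20*(-4 - 84))/((11²)²) = (-20*(-88))/(121²) = 1760/14641 = 1760*(1/14641) = 160/1331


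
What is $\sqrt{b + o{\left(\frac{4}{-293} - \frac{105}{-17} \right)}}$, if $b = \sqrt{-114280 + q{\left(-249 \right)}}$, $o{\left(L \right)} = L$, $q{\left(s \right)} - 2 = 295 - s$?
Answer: $\frac{\sqrt{152901757 + 24810361 i \sqrt{113734}}}{4981} \approx 13.105 + 12.867 i$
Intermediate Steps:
$q{\left(s \right)} = 297 - s$ ($q{\left(s \right)} = 2 - \left(-295 + s\right) = 297 - s$)
$b = i \sqrt{113734}$ ($b = \sqrt{-114280 + \left(297 - -249\right)} = \sqrt{-114280 + \left(297 + 249\right)} = \sqrt{-114280 + 546} = \sqrt{-113734} = i \sqrt{113734} \approx 337.24 i$)
$\sqrt{b + o{\left(\frac{4}{-293} - \frac{105}{-17} \right)}} = \sqrt{i \sqrt{113734} + \left(\frac{4}{-293} - \frac{105}{-17}\right)} = \sqrt{i \sqrt{113734} + \left(4 \left(- \frac{1}{293}\right) - - \frac{105}{17}\right)} = \sqrt{i \sqrt{113734} + \left(- \frac{4}{293} + \frac{105}{17}\right)} = \sqrt{i \sqrt{113734} + \frac{30697}{4981}} = \sqrt{\frac{30697}{4981} + i \sqrt{113734}}$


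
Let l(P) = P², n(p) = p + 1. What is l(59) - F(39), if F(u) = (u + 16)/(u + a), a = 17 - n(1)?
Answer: 187919/54 ≈ 3480.0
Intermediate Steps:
n(p) = 1 + p
a = 15 (a = 17 - (1 + 1) = 17 - 1*2 = 17 - 2 = 15)
F(u) = (16 + u)/(15 + u) (F(u) = (u + 16)/(u + 15) = (16 + u)/(15 + u))
l(59) - F(39) = 59² - (16 + 39)/(15 + 39) = 3481 - 55/54 = 187919/54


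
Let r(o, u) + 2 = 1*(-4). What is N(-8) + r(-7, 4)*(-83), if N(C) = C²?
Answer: 562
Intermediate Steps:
r(o, u) = -6 (r(o, u) = -2 + 1*(-4) = -2 - 4 = -6)
N(-8) + r(-7, 4)*(-83) = (-8)² - 6*(-83) = 64 + 498 = 562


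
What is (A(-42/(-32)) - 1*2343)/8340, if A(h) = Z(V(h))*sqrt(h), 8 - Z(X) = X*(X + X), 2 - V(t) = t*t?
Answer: -781/2780 + 85701*sqrt(21)/364380160 ≈ -0.27986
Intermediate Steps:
V(t) = 2 - t**2 (V(t) = 2 - t*t = 2 - t**2)
Z(X) = 8 - 2*X**2 (Z(X) = 8 - X*(X + X) = 8 - X*2*X = 8 - 2*X**2)
A(h) = sqrt(h)*(8 - 2*(2 - h**2)**2) (A(h) = (8 - 2*(2 - h**2)**2)*sqrt(h) = sqrt(h)*(8 - 2*(2 - h**2)**2))
(A(-42/(-32)) - 1*2343)/8340 = (2*(-42/(-32))**(5/2)*(4 - (-42/(-32))**2) - 1*2343)/8340 = (2*(-42*(-1/32))**(5/2)*(4 - (-42*(-1/32))**2) - 2343)*(1/8340) = (2*(21/16)**(5/2)*(4 - (21/16)**2) - 2343)*(1/8340) = (2*(441*sqrt(21)/1024)*(4 - 1*441/256) - 2343)*(1/8340) = (2*(441*sqrt(21)/1024)*(4 - 441/256) - 2343)*(1/8340) = (2*(441*sqrt(21)/1024)*(583/256) - 2343)*(1/8340) = (257103*sqrt(21)/131072 - 2343)*(1/8340) = (-2343 + 257103*sqrt(21)/131072)*(1/8340) = -781/2780 + 85701*sqrt(21)/364380160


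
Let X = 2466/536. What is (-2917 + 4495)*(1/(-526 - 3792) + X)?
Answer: 2100249357/289306 ≈ 7259.6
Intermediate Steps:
X = 1233/268 (X = 2466*(1/536) = 1233/268 ≈ 4.6007)
(-2917 + 4495)*(1/(-526 - 3792) + X) = (-2917 + 4495)*(1/(-526 - 3792) + 1233/268) = 1578*(1/(-4318) + 1233/268) = 1578*(-1/4318 + 1233/268) = 1578*(2661913/578612) = 2100249357/289306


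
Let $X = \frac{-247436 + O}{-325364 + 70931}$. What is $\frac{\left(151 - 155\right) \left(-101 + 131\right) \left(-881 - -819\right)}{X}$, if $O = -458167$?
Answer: $\frac{630993840}{235201} \approx 2682.8$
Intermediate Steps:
$X = \frac{235201}{84811}$ ($X = \frac{-247436 - 458167}{-325364 + 70931} = - \frac{705603}{-254433} = \left(-705603\right) \left(- \frac{1}{254433}\right) = \frac{235201}{84811} \approx 2.7732$)
$\frac{\left(151 - 155\right) \left(-101 + 131\right) \left(-881 - -819\right)}{X} = \frac{\left(151 - 155\right) \left(-101 + 131\right) \left(-881 - -819\right)}{\frac{235201}{84811}} = \left(-4\right) 30 \left(-881 + 819\right) \frac{84811}{235201} = \left(-120\right) \left(-62\right) \frac{84811}{235201} = 7440 \cdot \frac{84811}{235201} = \frac{630993840}{235201}$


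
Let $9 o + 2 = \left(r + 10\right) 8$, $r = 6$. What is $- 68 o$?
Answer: $-952$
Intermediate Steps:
$o = 14$ ($o = - \frac{2}{9} + \frac{\left(6 + 10\right) 8}{9} = - \frac{2}{9} + \frac{16 \cdot 8}{9} = - \frac{2}{9} + \frac{1}{9} \cdot 128 = - \frac{2}{9} + \frac{128}{9} = 14$)
$- 68 o = \left(-68\right) 14 = -952$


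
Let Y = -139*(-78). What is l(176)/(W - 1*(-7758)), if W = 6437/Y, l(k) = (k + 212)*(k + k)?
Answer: 1480756992/84118673 ≈ 17.603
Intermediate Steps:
Y = 10842
l(k) = 2*k*(212 + k) (l(k) = (212 + k)*(2*k) = 2*k*(212 + k))
W = 6437/10842 ≈ 0.59371
l(176)/(W - 1*(-7758)) = (2*176*(212 + 176))/(6437/10842 - 1*(-7758)) = (2*176*388)/(6437/10842 + 7758) = 136576/(84118673/10842) = 136576*(10842/84118673) = 1480756992/84118673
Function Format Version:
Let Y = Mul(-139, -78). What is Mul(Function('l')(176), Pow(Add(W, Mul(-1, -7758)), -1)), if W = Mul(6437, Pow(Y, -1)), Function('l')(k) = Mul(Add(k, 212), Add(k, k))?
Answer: Rational(1480756992, 84118673) ≈ 17.603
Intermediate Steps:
Y = 10842
Function('l')(k) = Mul(2, k, Add(212, k)) (Function('l')(k) = Mul(Add(212, k), Mul(2, k)) = Mul(2, k, Add(212, k)))
W = Rational(6437, 10842) (W = Mul(6437, Pow(10842, -1)) = Mul(6437, Rational(1, 10842)) = Rational(6437, 10842) ≈ 0.59371)
Mul(Function('l')(176), Pow(Add(W, Mul(-1, -7758)), -1)) = Mul(Mul(2, 176, Add(212, 176)), Pow(Add(Rational(6437, 10842), Mul(-1, -7758)), -1)) = Mul(Mul(2, 176, 388), Pow(Add(Rational(6437, 10842), 7758), -1)) = Mul(136576, Pow(Rational(84118673, 10842), -1)) = Mul(136576, Rational(10842, 84118673)) = Rational(1480756992, 84118673)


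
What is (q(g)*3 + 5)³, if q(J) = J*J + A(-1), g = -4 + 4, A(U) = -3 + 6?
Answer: 2744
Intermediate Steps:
A(U) = 3
g = 0
q(J) = 3 + J² (q(J) = J*J + 3 = J² + 3 = 3 + J²)
(q(g)*3 + 5)³ = ((3 + 0²)*3 + 5)³ = ((3 + 0)*3 + 5)³ = (3*3 + 5)³ = (9 + 5)³ = 14³ = 2744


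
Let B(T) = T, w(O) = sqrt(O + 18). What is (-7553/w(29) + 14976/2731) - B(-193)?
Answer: 542059/2731 - 7553*sqrt(47)/47 ≈ -903.23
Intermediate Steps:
w(O) = sqrt(18 + O)
(-7553/w(29) + 14976/2731) - B(-193) = (-7553/sqrt(18 + 29) + 14976/2731) - 1*(-193) = (-7553*sqrt(47)/47 + 14976*(1/2731)) + 193 = (-7553*sqrt(47)/47 + 14976/2731) + 193 = (14976/2731 - 7553*sqrt(47)/47) + 193 = 542059/2731 - 7553*sqrt(47)/47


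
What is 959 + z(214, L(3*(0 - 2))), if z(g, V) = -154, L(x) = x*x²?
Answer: 805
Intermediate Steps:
L(x) = x³
959 + z(214, L(3*(0 - 2))) = 959 - 154 = 805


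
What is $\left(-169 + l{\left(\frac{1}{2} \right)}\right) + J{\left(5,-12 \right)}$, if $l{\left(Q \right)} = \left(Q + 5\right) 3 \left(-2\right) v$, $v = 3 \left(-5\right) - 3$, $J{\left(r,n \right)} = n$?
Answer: $413$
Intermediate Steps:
$v = -18$ ($v = -15 - 3 = -18$)
$l{\left(Q \right)} = 540 + 108 Q$ ($l{\left(Q \right)} = \left(Q + 5\right) 3 \left(-2\right) \left(-18\right) = \left(5 + Q\right) 3 \left(-2\right) \left(-18\right) = \left(15 + 3 Q\right) \left(-2\right) \left(-18\right) = \left(-30 - 6 Q\right) \left(-18\right) = 540 + 108 Q$)
$\left(-169 + l{\left(\frac{1}{2} \right)}\right) + J{\left(5,-12 \right)} = \left(-169 + \left(540 + \frac{108}{2}\right)\right) - 12 = \left(-169 + \left(540 + 108 \cdot \frac{1}{2}\right)\right) - 12 = \left(-169 + \left(540 + 54\right)\right) - 12 = \left(-169 + 594\right) - 12 = 425 - 12 = 413$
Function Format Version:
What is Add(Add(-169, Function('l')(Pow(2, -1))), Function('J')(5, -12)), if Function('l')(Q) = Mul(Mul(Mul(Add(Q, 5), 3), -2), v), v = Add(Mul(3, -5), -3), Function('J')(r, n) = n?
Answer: 413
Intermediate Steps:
v = -18 (v = Add(-15, -3) = -18)
Function('l')(Q) = Add(540, Mul(108, Q)) (Function('l')(Q) = Mul(Mul(Mul(Add(Q, 5), 3), -2), -18) = Mul(Mul(Mul(Add(5, Q), 3), -2), -18) = Mul(Mul(Add(15, Mul(3, Q)), -2), -18) = Mul(Add(-30, Mul(-6, Q)), -18) = Add(540, Mul(108, Q)))
Add(Add(-169, Function('l')(Pow(2, -1))), Function('J')(5, -12)) = Add(Add(-169, Add(540, Mul(108, Pow(2, -1)))), -12) = Add(Add(-169, Add(540, Mul(108, Rational(1, 2)))), -12) = Add(Add(-169, Add(540, 54)), -12) = Add(Add(-169, 594), -12) = Add(425, -12) = 413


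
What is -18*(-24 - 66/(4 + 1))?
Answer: 3348/5 ≈ 669.60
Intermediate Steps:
-18*(-24 - 66/(4 + 1)) = -18*(-24 - 66/5) = -18*(-186/5) = 3348/5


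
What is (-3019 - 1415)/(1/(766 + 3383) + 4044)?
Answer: -18396666/16778557 ≈ -1.0964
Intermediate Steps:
(-3019 - 1415)/(1/(766 + 3383) + 4044) = -4434/(1/4149 + 4044) = -4434/16778557/4149 = -4434*4149/16778557 = -18396666/16778557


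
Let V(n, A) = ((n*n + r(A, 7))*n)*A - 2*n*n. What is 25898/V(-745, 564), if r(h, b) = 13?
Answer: -12949/116608488445 ≈ -1.1105e-7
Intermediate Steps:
V(n, A) = -2*n**2 + A*n*(13 + n**2) (V(n, A) = ((n*n + 13)*n)*A - 2*n*n = ((n**2 + 13)*n)*A - 2*n**2 = ((13 + n**2)*n)*A - 2*n**2 = (n*(13 + n**2))*A - 2*n**2 = A*n*(13 + n**2) - 2*n**2 = -2*n**2 + A*n*(13 + n**2))
25898/V(-745, 564) = 25898/((-745*(-2*(-745) + 13*564 + 564*(-745)**2))) = 25898/((-745*(1490 + 7332 + 564*555025))) = 25898/((-745*(1490 + 7332 + 313034100))) = 25898/((-745*313042922)) = 25898/(-233216976890) = 25898*(-1/233216976890) = -12949/116608488445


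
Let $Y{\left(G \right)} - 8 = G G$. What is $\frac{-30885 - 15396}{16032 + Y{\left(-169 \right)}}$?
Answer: $- \frac{15427}{14867} \approx -1.0377$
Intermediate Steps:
$Y{\left(G \right)} = 8 + G^{2}$ ($Y{\left(G \right)} = 8 + G G = 8 + G^{2}$)
$\frac{-30885 - 15396}{16032 + Y{\left(-169 \right)}} = \frac{-30885 - 15396}{16032 + \left(8 + \left(-169\right)^{2}\right)} = - \frac{46281}{16032 + \left(8 + 28561\right)} = - \frac{46281}{16032 + 28569} = - \frac{46281}{44601} = \left(-46281\right) \frac{1}{44601} = - \frac{15427}{14867}$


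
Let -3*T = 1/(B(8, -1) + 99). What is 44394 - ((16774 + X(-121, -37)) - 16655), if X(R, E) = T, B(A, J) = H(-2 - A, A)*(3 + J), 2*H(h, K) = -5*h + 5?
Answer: 20455051/462 ≈ 44275.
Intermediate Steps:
H(h, K) = 5/2 - 5*h/2 (H(h, K) = (-5*h + 5)/2 = (5 - 5*h)/2 = 5/2 - 5*h/2)
B(A, J) = (3 + J)*(15/2 + 5*A/2) (B(A, J) = (5/2 - 5*(-2 - A)/2)*(3 + J) = (5/2 + (5 + 5*A/2))*(3 + J) = (15/2 + 5*A/2)*(3 + J) = (3 + J)*(15/2 + 5*A/2))
T = -1/462 (T = -1/(3*(5*(3 + 8)*(3 - 1)/2 + 99)) = -1/(3*((5/2)*11*2 + 99)) = -1/(3*(55 + 99)) = -⅓/154 = -⅓*1/154 = -1/462 ≈ -0.0021645)
X(R, E) = -1/462
44394 - ((16774 + X(-121, -37)) - 16655) = 44394 - ((16774 - 1/462) - 16655) = 44394 - (7749587/462 - 16655) = 44394 - 1*54977/462 = 44394 - 54977/462 = 20455051/462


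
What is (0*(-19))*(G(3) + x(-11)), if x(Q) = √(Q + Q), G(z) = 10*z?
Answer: 0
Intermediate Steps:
x(Q) = √2*√Q (x(Q) = √(2*Q) = √2*√Q)
(0*(-19))*(G(3) + x(-11)) = (0*(-19))*(10*3 + √2*√(-11)) = 0*(30 + √2*(I*√11)) = 0*(30 + I*√22) = 0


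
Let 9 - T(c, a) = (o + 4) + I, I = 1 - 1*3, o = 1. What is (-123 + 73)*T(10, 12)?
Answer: -300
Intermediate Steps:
I = -2 (I = 1 - 3 = -2)
T(c, a) = 6 (T(c, a) = 9 - ((1 + 4) - 2) = 9 - (5 - 2) = 9 - 1*3 = 9 - 3 = 6)
(-123 + 73)*T(10, 12) = (-123 + 73)*6 = -50*6 = -300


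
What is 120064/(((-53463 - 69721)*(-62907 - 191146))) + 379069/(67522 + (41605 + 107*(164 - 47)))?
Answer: 741442457473827/237933986001362 ≈ 3.1162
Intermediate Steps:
120064/(((-53463 - 69721)*(-62907 - 191146))) + 379069/(67522 + (41605 + 107*(164 - 47))) = 120064/((-123184*(-254053))) + 379069/(67522 + (41605 + 107*117)) = 120064/31295264752 + 379069/(67522 + (41605 + 12519)) = 120064*(1/31295264752) + 379069/(67522 + 54124) = 7504/1955954047 + 379069/121646 = 741442457473827/237933986001362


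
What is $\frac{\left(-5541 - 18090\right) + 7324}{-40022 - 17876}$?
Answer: $\frac{16307}{57898} \approx 0.28165$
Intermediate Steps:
$\frac{\left(-5541 - 18090\right) + 7324}{-40022 - 17876} = \frac{-23631 + 7324}{-57898} = \left(-16307\right) \left(- \frac{1}{57898}\right) = \frac{16307}{57898}$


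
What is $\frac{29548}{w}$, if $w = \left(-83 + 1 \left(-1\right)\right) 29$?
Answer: $- \frac{7387}{609} \approx -12.13$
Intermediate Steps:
$w = -2436$ ($w = \left(-83 - 1\right) 29 = \left(-84\right) 29 = -2436$)
$\frac{29548}{w} = \frac{29548}{-2436} = 29548 \left(- \frac{1}{2436}\right) = - \frac{7387}{609}$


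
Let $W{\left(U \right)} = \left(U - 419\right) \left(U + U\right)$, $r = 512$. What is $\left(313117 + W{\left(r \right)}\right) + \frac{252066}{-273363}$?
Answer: $\frac{37209085207}{91121} \approx 4.0835 \cdot 10^{5}$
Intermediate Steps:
$W{\left(U \right)} = 2 U \left(-419 + U\right)$ ($W{\left(U \right)} = \left(-419 + U\right) 2 U = 2 U \left(-419 + U\right)$)
$\left(313117 + W{\left(r \right)}\right) + \frac{252066}{-273363} = \left(313117 + 2 \cdot 512 \left(-419 + 512\right)\right) + \frac{252066}{-273363} = \left(313117 + 2 \cdot 512 \cdot 93\right) + 252066 \left(- \frac{1}{273363}\right) = \left(313117 + 95232\right) - \frac{84022}{91121} = 408349 - \frac{84022}{91121} = \frac{37209085207}{91121}$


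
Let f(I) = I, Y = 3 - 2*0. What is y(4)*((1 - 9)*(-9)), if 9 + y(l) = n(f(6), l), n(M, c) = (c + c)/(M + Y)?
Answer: -584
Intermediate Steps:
Y = 3 (Y = 3 + 0 = 3)
n(M, c) = 2*c/(3 + M) (n(M, c) = (c + c)/(M + 3) = (2*c)/(3 + M) = 2*c/(3 + M))
y(l) = -9 + 2*l/9 (y(l) = -9 + 2*l/(3 + 6) = -9 + 2*l/9)
y(4)*((1 - 9)*(-9)) = (-9 + (2/9)*4)*((1 - 9)*(-9)) = (-9 + 8/9)*(-8*(-9)) = -73/9*72 = -584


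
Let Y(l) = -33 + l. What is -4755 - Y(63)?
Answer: -4785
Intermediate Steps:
-4755 - Y(63) = -4755 - (-33 + 63) = -4755 - 1*30 = -4755 - 30 = -4785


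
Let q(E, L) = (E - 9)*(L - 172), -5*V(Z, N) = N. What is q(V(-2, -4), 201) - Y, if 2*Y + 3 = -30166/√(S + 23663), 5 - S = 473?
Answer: -2363/10 + 15083*√23195/23195 ≈ -137.26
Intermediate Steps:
S = -468 (S = 5 - 1*473 = 5 - 473 = -468)
V(Z, N) = -N/5
q(E, L) = (-172 + L)*(-9 + E) (q(E, L) = (-9 + E)*(-172 + L) = (-172 + L)*(-9 + E))
Y = -3/2 - 15083*√23195/23195 (Y = -3/2 + (-30166/√(-468 + 23663))/2 = -3/2 + (-30166*√23195/23195)/2 = -3/2 - 15083*√23195/23195 ≈ -100.54)
q(V(-2, -4), 201) - Y = (1548 - (-172)*(-4)/5 - 9*201 - ⅕*(-4)*201) - (-3/2 - 15083*√23195/23195) = (1548 - 172*⅘ - 1809 + (⅘)*201) + (3/2 + 15083*√23195/23195) = (1548 - 688/5 - 1809 + 804/5) + (3/2 + 15083*√23195/23195) = -1189/5 + (3/2 + 15083*√23195/23195) = -2363/10 + 15083*√23195/23195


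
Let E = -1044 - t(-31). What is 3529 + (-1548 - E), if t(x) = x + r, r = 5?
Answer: 2999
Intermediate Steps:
t(x) = 5 + x (t(x) = x + 5 = 5 + x)
E = -1018 (E = -1044 - (5 - 31) = -1044 - 1*(-26) = -1044 + 26 = -1018)
3529 + (-1548 - E) = 3529 + (-1548 - 1*(-1018)) = 3529 + (-1548 + 1018) = 3529 - 530 = 2999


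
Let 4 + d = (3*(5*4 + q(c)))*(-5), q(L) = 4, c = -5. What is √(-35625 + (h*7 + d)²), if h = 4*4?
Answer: √27879 ≈ 166.97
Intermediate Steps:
h = 16
d = -364 (d = -4 + (3*(5*4 + 4))*(-5) = -4 + (3*(20 + 4))*(-5) = -4 + (3*24)*(-5) = -4 + 72*(-5) = -4 - 360 = -364)
√(-35625 + (h*7 + d)²) = √(-35625 + (16*7 - 364)²) = √(-35625 + (112 - 364)²) = √(-35625 + (-252)²) = √(-35625 + 63504) = √27879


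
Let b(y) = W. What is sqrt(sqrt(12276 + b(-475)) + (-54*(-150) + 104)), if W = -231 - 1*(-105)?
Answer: sqrt(8204 + 45*sqrt(6)) ≈ 91.182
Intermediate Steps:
W = -126 (W = -231 + 105 = -126)
b(y) = -126
sqrt(sqrt(12276 + b(-475)) + (-54*(-150) + 104)) = sqrt(sqrt(12276 - 126) + (-54*(-150) + 104)) = sqrt(sqrt(12150) + (8100 + 104)) = sqrt(45*sqrt(6) + 8204) = sqrt(8204 + 45*sqrt(6))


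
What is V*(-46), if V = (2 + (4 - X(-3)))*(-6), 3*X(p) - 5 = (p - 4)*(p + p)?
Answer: -2668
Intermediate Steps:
X(p) = 5/3 + 2*p*(-4 + p)/3 (X(p) = 5/3 + ((p - 4)*(p + p))/3 = 5/3 + ((-4 + p)*(2*p))/3 = 5/3 + (2*p*(-4 + p))/3 = 5/3 + 2*p*(-4 + p)/3)
V = 58 (V = (2 + (4 - (5/3 - 8/3*(-3) + (2/3)*(-3)**2)))*(-6) = (2 + (4 - (5/3 + 8 + (2/3)*9)))*(-6) = (2 + (4 - (5/3 + 8 + 6)))*(-6) = (2 + (4 - 1*47/3))*(-6) = (2 + (4 - 47/3))*(-6) = (2 - 35/3)*(-6) = -29/3*(-6) = 58)
V*(-46) = 58*(-46) = -2668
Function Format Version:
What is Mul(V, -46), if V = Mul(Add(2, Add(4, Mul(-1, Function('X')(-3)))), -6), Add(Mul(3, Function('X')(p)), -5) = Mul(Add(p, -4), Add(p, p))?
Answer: -2668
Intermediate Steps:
Function('X')(p) = Add(Rational(5, 3), Mul(Rational(2, 3), p, Add(-4, p))) (Function('X')(p) = Add(Rational(5, 3), Mul(Rational(1, 3), Mul(Add(p, -4), Add(p, p)))) = Add(Rational(5, 3), Mul(Rational(1, 3), Mul(Add(-4, p), Mul(2, p)))) = Add(Rational(5, 3), Mul(Rational(1, 3), Mul(2, p, Add(-4, p)))) = Add(Rational(5, 3), Mul(Rational(2, 3), p, Add(-4, p))))
V = 58 (V = Mul(Add(2, Add(4, Mul(-1, Add(Rational(5, 3), Mul(Rational(-8, 3), -3), Mul(Rational(2, 3), Pow(-3, 2)))))), -6) = Mul(Add(2, Add(4, Mul(-1, Add(Rational(5, 3), 8, Mul(Rational(2, 3), 9))))), -6) = Mul(Add(2, Add(4, Mul(-1, Add(Rational(5, 3), 8, 6)))), -6) = Mul(Add(2, Add(4, Mul(-1, Rational(47, 3)))), -6) = Mul(Add(2, Add(4, Rational(-47, 3))), -6) = Mul(Add(2, Rational(-35, 3)), -6) = Mul(Rational(-29, 3), -6) = 58)
Mul(V, -46) = Mul(58, -46) = -2668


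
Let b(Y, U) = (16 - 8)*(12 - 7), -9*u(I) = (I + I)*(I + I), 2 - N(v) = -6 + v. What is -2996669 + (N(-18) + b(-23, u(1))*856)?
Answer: -2962403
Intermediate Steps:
N(v) = 8 - v (N(v) = 2 - (-6 + v) = 2 + (6 - v) = 8 - v)
u(I) = -4*I**2/9 (u(I) = -(I + I)*(I + I)/9 = -2*I*2*I/9 = -4*I**2/9)
b(Y, U) = 40 (b(Y, U) = 8*5 = 40)
-2996669 + (N(-18) + b(-23, u(1))*856) = -2996669 + ((8 - 1*(-18)) + 40*856) = -2996669 + ((8 + 18) + 34240) = -2996669 + (26 + 34240) = -2996669 + 34266 = -2962403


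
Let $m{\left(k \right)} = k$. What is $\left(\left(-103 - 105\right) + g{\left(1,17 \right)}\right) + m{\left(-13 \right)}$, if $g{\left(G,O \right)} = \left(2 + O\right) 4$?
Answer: $-145$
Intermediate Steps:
$g{\left(G,O \right)} = 8 + 4 O$
$\left(\left(-103 - 105\right) + g{\left(1,17 \right)}\right) + m{\left(-13 \right)} = \left(\left(-103 - 105\right) + \left(8 + 4 \cdot 17\right)\right) - 13 = \left(-208 + \left(8 + 68\right)\right) - 13 = \left(-208 + 76\right) - 13 = -132 - 13 = -145$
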